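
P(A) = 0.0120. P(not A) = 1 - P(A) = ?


P(not A) = 1 - 0.0120 = 0.9880

P(not A) = 0.9880


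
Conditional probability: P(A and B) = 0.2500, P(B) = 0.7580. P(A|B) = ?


P(A|B) = 0.2500/0.7580 = 0.3298

P(A|B) = 0.3298


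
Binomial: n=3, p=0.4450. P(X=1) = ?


C(3,1) = 3
p^1 = 0.445000
(1-p)^2 = 0.308025
P = 3 * 0.445000 * 0.308025 = 0.4112

P(X=1) = 0.4112


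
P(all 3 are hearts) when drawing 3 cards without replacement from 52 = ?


P(all hearts) = (13/52) × (12/51) × (11/50)
= 0.0129

P = 0.0129


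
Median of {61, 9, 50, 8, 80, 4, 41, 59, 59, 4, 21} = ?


Sorted: 4, 4, 8, 9, 21, 41, 50, 59, 59, 61, 80
n = 11 (odd)
Middle value = 41

Median = 41


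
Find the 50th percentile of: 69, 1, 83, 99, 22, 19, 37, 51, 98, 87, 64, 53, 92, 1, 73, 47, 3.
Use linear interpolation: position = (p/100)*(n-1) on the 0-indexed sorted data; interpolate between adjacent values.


Sorted: 1, 1, 3, 19, 22, 37, 47, 51, 53, 64, 69, 73, 83, 87, 92, 98, 99
n = 17
Index = 50/100 * 16 = 8.0000
Lower = data[8] = 53, Upper = data[9] = 64
P50 = 53 + 0*(11) = 53.0000

P50 = 53.0000


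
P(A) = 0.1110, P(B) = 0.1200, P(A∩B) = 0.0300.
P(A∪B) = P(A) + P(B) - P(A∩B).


P(A∪B) = 0.1110 + 0.1200 - 0.0300
= 0.2310 - 0.0300
= 0.2010

P(A∪B) = 0.2010


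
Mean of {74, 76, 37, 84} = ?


Sum = 74 + 76 + 37 + 84 = 271
n = 4
Mean = 271/4 = 67.7500

Mean = 67.7500


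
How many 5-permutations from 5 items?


P(5,5) = 5!/0!
= 120/1
= 120

P(5,5) = 120


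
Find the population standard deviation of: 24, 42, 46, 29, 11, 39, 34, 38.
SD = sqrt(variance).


Mean = 32.8750
Variance = 111.6094
SD = sqrt(111.6094) = 10.5645

SD = 10.5645


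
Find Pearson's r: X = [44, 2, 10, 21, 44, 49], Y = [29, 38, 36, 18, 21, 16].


Mean X = 28.3333, Mean Y = 26.3333
SD X = 18.263503, SD Y = 8.576454
Cov = -113.111111
r = -113.111111/(18.263503*8.576454) = -0.7221

r = -0.7221


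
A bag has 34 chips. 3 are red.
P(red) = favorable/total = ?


P = 3/34 = 0.0882

P = 0.0882


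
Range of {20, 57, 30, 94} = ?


Max = 94, Min = 20
Range = 94 - 20 = 74

Range = 74


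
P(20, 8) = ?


P(20,8) = 20!/12!
= 2432902008176640000/479001600
= 5079110400

P(20,8) = 5079110400


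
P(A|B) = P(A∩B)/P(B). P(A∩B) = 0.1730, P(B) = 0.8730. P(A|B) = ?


P(A|B) = 0.1730/0.8730 = 0.1982

P(A|B) = 0.1982


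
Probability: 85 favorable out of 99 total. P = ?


P = 85/99 = 0.8586

P = 0.8586


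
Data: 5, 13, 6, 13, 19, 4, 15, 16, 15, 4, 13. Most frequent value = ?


Frequencies: 4:2, 5:1, 6:1, 13:3, 15:2, 16:1, 19:1
Max frequency = 3
Mode = 13

Mode = 13


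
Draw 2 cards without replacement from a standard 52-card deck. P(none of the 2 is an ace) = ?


P(no aces) = (48/52) × (47/51)
= 0.8507

P = 0.8507


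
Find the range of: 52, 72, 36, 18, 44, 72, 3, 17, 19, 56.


Max = 72, Min = 3
Range = 72 - 3 = 69

Range = 69


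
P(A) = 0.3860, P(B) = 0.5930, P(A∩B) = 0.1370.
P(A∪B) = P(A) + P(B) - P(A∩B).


P(A∪B) = 0.3860 + 0.5930 - 0.1370
= 0.9790 - 0.1370
= 0.8420

P(A∪B) = 0.8420


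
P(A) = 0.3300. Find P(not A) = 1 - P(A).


P(not A) = 1 - 0.3300 = 0.6700

P(not A) = 0.6700


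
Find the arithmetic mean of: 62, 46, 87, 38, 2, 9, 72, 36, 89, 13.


Sum = 62 + 46 + 87 + 38 + 2 + 9 + 72 + 36 + 89 + 13 = 454
n = 10
Mean = 454/10 = 45.4000

Mean = 45.4000


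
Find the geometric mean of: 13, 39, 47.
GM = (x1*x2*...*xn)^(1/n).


Product = 13 × 39 × 47 = 23829
GM = 23829^(1/3) = 28.7763

GM = 28.7763


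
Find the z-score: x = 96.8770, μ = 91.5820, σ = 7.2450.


z = (96.8770 - 91.5820)/7.2450
= 5.2950/7.2450
= 0.7308

z = 0.7308


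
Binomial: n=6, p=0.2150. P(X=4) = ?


C(6,4) = 15
p^4 = 0.002137
(1-p)^2 = 0.616225
P = 15 * 0.002137 * 0.616225 = 0.0198

P(X=4) = 0.0198


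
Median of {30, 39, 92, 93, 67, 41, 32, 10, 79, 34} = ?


Sorted: 10, 30, 32, 34, 39, 41, 67, 79, 92, 93
n = 10 (even)
Middle values: 39 and 41
Median = (39+41)/2 = 40.0000

Median = 40.0000


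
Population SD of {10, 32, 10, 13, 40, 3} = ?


Mean = 18.0000
Variance = 176.3333
SD = sqrt(176.3333) = 13.2791

SD = 13.2791


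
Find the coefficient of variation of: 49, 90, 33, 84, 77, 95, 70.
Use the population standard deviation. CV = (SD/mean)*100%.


Mean = 71.1429
SD = 20.9450
CV = (20.9450/71.1429)*100 = 29.4408%

CV = 29.4408%


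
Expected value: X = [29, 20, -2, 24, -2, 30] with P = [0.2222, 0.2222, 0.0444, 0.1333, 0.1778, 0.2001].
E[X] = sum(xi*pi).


E[X] = 29*0.2222 + 20*0.2222 - 2*0.0444 + 24*0.1333 - 2*0.1778 + 30*0.2001
= 6.4438 + 4.4440 - 0.0888 + 3.1992 - 0.3556 + 6.0030
= 19.6456

E[X] = 19.6456


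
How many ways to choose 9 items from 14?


C(14,9) = 14!/(9! × 5!)
= 87178291200/(362880 × 120)
= 2002

C(14,9) = 2002


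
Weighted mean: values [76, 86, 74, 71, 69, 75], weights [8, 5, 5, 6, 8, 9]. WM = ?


Numerator = 76*8 + 86*5 + 74*5 + 71*6 + 69*8 + 75*9 = 3061
Denominator = 8 + 5 + 5 + 6 + 8 + 9 = 41
WM = 3061/41 = 74.6585

WM = 74.6585


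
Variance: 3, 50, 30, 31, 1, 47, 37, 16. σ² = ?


Mean = 26.8750
Squared deviations: 570.0156, 534.7656, 9.7656, 17.0156, 669.5156, 405.0156, 102.5156, 118.2656
Sum = 2426.8750
Variance = 2426.8750/8 = 303.3594

Variance = 303.3594


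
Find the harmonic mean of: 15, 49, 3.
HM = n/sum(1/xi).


Sum of reciprocals = 1/15 + 1/49 + 1/3 = 0.420408
HM = 3/0.420408 = 7.1359

HM = 7.1359


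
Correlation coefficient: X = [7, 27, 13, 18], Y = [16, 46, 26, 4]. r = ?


Mean X = 16.2500, Mean Y = 23.0000
SD X = 7.327175, SD Y = 15.394804
Cov = 67.250000
r = 67.250000/(7.327175*15.394804) = 0.5962

r = 0.5962


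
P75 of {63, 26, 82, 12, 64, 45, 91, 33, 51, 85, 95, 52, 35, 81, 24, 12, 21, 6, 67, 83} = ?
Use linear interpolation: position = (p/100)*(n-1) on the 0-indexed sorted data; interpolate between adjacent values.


Sorted: 6, 12, 12, 21, 24, 26, 33, 35, 45, 51, 52, 63, 64, 67, 81, 82, 83, 85, 91, 95
n = 20
Index = 75/100 * 19 = 14.2500
Lower = data[14] = 81, Upper = data[15] = 82
P75 = 81 + 0.2500*(1) = 81.2500

P75 = 81.2500


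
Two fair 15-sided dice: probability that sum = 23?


Total outcomes = 15×15 = 225
Favorable (sum = 23): 8
P = 8/225 = 0.0356

P = 0.0356


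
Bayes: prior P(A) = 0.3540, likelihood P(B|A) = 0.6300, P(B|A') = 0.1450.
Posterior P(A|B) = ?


P(B) = P(B|A)*P(A) + P(B|A')*P(A')
= 0.6300*0.3540 + 0.1450*0.6460
= 0.223020 + 0.093670 = 0.316690
P(A|B) = 0.223020/0.316690 = 0.7042

P(A|B) = 0.7042


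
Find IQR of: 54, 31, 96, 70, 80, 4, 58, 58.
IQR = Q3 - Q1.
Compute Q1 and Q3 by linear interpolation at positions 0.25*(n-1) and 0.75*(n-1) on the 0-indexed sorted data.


Sorted: 4, 31, 54, 58, 58, 70, 80, 96
Q1 (25th %ile) = 48.2500
Q3 (75th %ile) = 72.5000
IQR = 72.5000 - 48.2500 = 24.2500

IQR = 24.2500


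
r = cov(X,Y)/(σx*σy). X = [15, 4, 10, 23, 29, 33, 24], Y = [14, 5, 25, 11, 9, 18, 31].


Mean X = 19.7143, Mean Y = 16.1429
SD X = 9.676397, SD Y = 8.526070
Cov = 14.897959
r = 14.897959/(9.676397*8.526070) = 0.1806

r = 0.1806


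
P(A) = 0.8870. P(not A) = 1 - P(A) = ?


P(not A) = 1 - 0.8870 = 0.1130

P(not A) = 0.1130


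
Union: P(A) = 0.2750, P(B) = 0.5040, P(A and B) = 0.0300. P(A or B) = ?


P(A∪B) = 0.2750 + 0.5040 - 0.0300
= 0.7790 - 0.0300
= 0.7490

P(A∪B) = 0.7490


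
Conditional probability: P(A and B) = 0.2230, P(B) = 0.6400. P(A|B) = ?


P(A|B) = 0.2230/0.6400 = 0.3484

P(A|B) = 0.3484


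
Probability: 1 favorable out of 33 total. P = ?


P = 1/33 = 0.0303

P = 0.0303


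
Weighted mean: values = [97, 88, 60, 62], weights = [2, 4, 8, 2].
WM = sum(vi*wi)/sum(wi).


Numerator = 97*2 + 88*4 + 60*8 + 62*2 = 1150
Denominator = 2 + 4 + 8 + 2 = 16
WM = 1150/16 = 71.8750

WM = 71.8750


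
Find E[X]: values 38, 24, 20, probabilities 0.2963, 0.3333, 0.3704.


E[X] = 38*0.2963 + 24*0.3333 + 20*0.3704
= 11.2594 + 7.9992 + 7.4080
= 26.6666

E[X] = 26.6666


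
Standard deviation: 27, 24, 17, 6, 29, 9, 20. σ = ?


Mean = 18.8571
Variance = 66.1224
SD = sqrt(66.1224) = 8.1316

SD = 8.1316


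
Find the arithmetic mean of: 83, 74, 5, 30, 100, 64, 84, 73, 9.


Sum = 83 + 74 + 5 + 30 + 100 + 64 + 84 + 73 + 9 = 522
n = 9
Mean = 522/9 = 58.0000

Mean = 58.0000


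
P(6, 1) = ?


P(6,1) = 6!/5!
= 720/120
= 6

P(6,1) = 6


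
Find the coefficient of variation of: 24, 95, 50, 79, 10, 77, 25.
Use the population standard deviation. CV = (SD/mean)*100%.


Mean = 51.4286
SD = 30.4296
CV = (30.4296/51.4286)*100 = 59.1686%

CV = 59.1686%


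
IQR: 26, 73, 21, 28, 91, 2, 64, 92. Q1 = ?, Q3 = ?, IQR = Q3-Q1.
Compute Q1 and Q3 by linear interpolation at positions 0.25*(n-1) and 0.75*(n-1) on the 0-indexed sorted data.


Sorted: 2, 21, 26, 28, 64, 73, 91, 92
Q1 (25th %ile) = 24.7500
Q3 (75th %ile) = 77.5000
IQR = 77.5000 - 24.7500 = 52.7500

IQR = 52.7500


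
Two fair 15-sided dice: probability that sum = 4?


Total outcomes = 15×15 = 225
Favorable (sum = 4): 3
P = 3/225 = 0.0133

P = 0.0133


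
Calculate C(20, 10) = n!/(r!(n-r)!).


C(20,10) = 20!/(10! × 10!)
= 2432902008176640000/(3628800 × 3628800)
= 184756

C(20,10) = 184756


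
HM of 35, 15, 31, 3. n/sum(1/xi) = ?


Sum of reciprocals = 1/35 + 1/15 + 1/31 + 1/3 = 0.460829
HM = 4/0.460829 = 8.6800

HM = 8.6800


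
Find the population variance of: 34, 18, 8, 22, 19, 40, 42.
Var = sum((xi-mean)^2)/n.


Mean = 26.1429
Squared deviations: 61.7347, 66.3061, 329.1633, 17.1633, 51.0204, 192.0204, 251.4490
Sum = 968.8571
Variance = 968.8571/7 = 138.4082

Variance = 138.4082


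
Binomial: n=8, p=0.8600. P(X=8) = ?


C(8,8) = 1
p^8 = 0.299218
(1-p)^0 = 1.000000
P = 1 * 0.299218 * 1.000000 = 0.2992

P(X=8) = 0.2992


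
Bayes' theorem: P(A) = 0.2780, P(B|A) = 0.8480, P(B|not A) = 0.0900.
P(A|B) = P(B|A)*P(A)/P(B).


P(B) = P(B|A)*P(A) + P(B|A')*P(A')
= 0.8480*0.2780 + 0.0900*0.7220
= 0.235744 + 0.064980 = 0.300724
P(A|B) = 0.235744/0.300724 = 0.7839

P(A|B) = 0.7839


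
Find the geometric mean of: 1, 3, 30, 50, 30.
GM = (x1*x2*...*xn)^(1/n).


Product = 1 × 3 × 30 × 50 × 30 = 135000
GM = 135000^(1/5) = 10.6186

GM = 10.6186


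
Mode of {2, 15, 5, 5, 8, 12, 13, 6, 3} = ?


Frequencies: 2:1, 3:1, 5:2, 6:1, 8:1, 12:1, 13:1, 15:1
Max frequency = 2
Mode = 5

Mode = 5


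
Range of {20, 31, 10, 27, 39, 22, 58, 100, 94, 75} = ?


Max = 100, Min = 10
Range = 100 - 10 = 90

Range = 90


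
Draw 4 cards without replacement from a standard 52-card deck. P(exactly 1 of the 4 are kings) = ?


Hypergeometric: P(X=1) = C(4,1)·C(48,3) / C(52,4)
= 4 × 17296 / 270725
= 69184/270725 = 0.2556

P = 0.2556


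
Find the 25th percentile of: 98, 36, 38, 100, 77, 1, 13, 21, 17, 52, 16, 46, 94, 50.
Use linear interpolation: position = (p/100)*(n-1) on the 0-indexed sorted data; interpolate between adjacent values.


Sorted: 1, 13, 16, 17, 21, 36, 38, 46, 50, 52, 77, 94, 98, 100
n = 14
Index = 25/100 * 13 = 3.2500
Lower = data[3] = 17, Upper = data[4] = 21
P25 = 17 + 0.2500*(4) = 18.0000

P25 = 18.0000


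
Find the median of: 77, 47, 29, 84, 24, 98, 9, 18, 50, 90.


Sorted: 9, 18, 24, 29, 47, 50, 77, 84, 90, 98
n = 10 (even)
Middle values: 47 and 50
Median = (47+50)/2 = 48.5000

Median = 48.5000


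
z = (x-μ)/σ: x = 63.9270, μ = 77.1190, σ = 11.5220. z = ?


z = (63.9270 - 77.1190)/11.5220
= -13.1920/11.5220
= -1.1449

z = -1.1449


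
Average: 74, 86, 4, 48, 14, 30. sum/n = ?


Sum = 74 + 86 + 4 + 48 + 14 + 30 = 256
n = 6
Mean = 256/6 = 42.6667

Mean = 42.6667


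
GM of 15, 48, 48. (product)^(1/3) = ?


Product = 15 × 48 × 48 = 34560
GM = 34560^(1/3) = 32.5730

GM = 32.5730


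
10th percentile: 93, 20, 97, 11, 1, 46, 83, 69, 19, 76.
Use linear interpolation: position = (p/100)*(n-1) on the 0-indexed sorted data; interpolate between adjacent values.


Sorted: 1, 11, 19, 20, 46, 69, 76, 83, 93, 97
n = 10
Index = 10/100 * 9 = 0.9000
Lower = data[0] = 1, Upper = data[1] = 11
P10 = 1 + 0.9000*(10) = 10.0000

P10 = 10.0000


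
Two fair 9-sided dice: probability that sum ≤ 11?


Total outcomes = 9×9 = 81
Favorable (sum ≤ 11): 53
P = 53/81 = 0.6543

P = 0.6543


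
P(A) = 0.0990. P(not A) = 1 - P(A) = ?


P(not A) = 1 - 0.0990 = 0.9010

P(not A) = 0.9010


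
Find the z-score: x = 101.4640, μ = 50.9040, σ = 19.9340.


z = (101.4640 - 50.9040)/19.9340
= 50.5600/19.9340
= 2.5364

z = 2.5364


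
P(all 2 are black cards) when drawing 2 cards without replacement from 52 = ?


P(all black cards) = (26/52) × (25/51)
= 0.2451

P = 0.2451


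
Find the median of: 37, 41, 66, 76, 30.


Sorted: 30, 37, 41, 66, 76
n = 5 (odd)
Middle value = 41

Median = 41


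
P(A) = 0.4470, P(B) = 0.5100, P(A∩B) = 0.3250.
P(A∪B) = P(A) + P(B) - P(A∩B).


P(A∪B) = 0.4470 + 0.5100 - 0.3250
= 0.9570 - 0.3250
= 0.6320

P(A∪B) = 0.6320


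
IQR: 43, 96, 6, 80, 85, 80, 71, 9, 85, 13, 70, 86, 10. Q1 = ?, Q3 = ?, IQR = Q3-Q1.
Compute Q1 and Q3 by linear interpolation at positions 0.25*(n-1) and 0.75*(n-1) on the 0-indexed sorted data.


Sorted: 6, 9, 10, 13, 43, 70, 71, 80, 80, 85, 85, 86, 96
Q1 (25th %ile) = 13.0000
Q3 (75th %ile) = 85.0000
IQR = 85.0000 - 13.0000 = 72.0000

IQR = 72.0000


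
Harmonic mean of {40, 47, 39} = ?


Sum of reciprocals = 1/40 + 1/47 + 1/39 = 0.071918
HM = 3/0.071918 = 41.7144

HM = 41.7144


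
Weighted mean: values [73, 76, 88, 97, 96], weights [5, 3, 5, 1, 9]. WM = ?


Numerator = 73*5 + 76*3 + 88*5 + 97*1 + 96*9 = 1994
Denominator = 5 + 3 + 5 + 1 + 9 = 23
WM = 1994/23 = 86.6957

WM = 86.6957


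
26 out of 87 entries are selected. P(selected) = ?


P = 26/87 = 0.2989

P = 0.2989


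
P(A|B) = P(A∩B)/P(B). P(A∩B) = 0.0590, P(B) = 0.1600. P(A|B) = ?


P(A|B) = 0.0590/0.1600 = 0.3687

P(A|B) = 0.3687


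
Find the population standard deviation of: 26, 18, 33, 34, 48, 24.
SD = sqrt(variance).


Mean = 30.5000
Variance = 90.5833
SD = sqrt(90.5833) = 9.5175

SD = 9.5175


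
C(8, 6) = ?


C(8,6) = 8!/(6! × 2!)
= 40320/(720 × 2)
= 28

C(8,6) = 28


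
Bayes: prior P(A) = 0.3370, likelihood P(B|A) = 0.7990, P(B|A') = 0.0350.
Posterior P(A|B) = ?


P(B) = P(B|A)*P(A) + P(B|A')*P(A')
= 0.7990*0.3370 + 0.0350*0.6630
= 0.269263 + 0.023205 = 0.292468
P(A|B) = 0.269263/0.292468 = 0.9207

P(A|B) = 0.9207


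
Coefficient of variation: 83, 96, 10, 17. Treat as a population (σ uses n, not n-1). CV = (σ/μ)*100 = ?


Mean = 51.5000
SD = 38.3569
CV = (38.3569/51.5000)*100 = 74.4794%

CV = 74.4794%


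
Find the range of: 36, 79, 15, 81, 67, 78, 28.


Max = 81, Min = 15
Range = 81 - 15 = 66

Range = 66


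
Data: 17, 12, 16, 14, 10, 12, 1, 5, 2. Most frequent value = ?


Frequencies: 1:1, 2:1, 5:1, 10:1, 12:2, 14:1, 16:1, 17:1
Max frequency = 2
Mode = 12

Mode = 12


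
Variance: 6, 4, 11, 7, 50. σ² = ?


Mean = 15.6000
Squared deviations: 92.1600, 134.5600, 21.1600, 73.9600, 1183.3600
Sum = 1505.2000
Variance = 1505.2000/5 = 301.0400

Variance = 301.0400


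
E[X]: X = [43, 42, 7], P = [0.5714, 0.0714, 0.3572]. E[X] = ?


E[X] = 43*0.5714 + 42*0.0714 + 7*0.3572
= 24.5702 + 2.9988 + 2.5004
= 30.0694

E[X] = 30.0694


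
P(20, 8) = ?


P(20,8) = 20!/12!
= 2432902008176640000/479001600
= 5079110400

P(20,8) = 5079110400


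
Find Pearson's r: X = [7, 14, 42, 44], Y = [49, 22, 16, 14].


Mean X = 26.7500, Mean Y = 25.2500
SD X = 16.452583, SD Y = 14.024532
Cov = -190.687500
r = -190.687500/(16.452583*14.024532) = -0.8264

r = -0.8264


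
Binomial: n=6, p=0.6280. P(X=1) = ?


C(6,1) = 6
p^1 = 0.628000
(1-p)^5 = 0.007124
P = 6 * 0.628000 * 0.007124 = 0.0268

P(X=1) = 0.0268


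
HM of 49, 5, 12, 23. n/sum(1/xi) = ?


Sum of reciprocals = 1/49 + 1/5 + 1/12 + 1/23 = 0.347220
HM = 4/0.347220 = 11.5201

HM = 11.5201


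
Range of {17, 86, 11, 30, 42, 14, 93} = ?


Max = 93, Min = 11
Range = 93 - 11 = 82

Range = 82


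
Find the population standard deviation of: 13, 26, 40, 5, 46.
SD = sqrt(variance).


Mean = 26.0000
Variance = 241.2000
SD = sqrt(241.2000) = 15.5306

SD = 15.5306


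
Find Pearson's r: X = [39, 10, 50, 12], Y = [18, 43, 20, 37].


Mean X = 27.7500, Mean Y = 29.5000
SD X = 17.210099, SD Y = 10.735455
Cov = -174.625000
r = -174.625000/(17.210099*10.735455) = -0.9452

r = -0.9452


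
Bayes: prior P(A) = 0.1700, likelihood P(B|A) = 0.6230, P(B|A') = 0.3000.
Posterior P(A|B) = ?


P(B) = P(B|A)*P(A) + P(B|A')*P(A')
= 0.6230*0.1700 + 0.3000*0.8300
= 0.105910 + 0.249000 = 0.354910
P(A|B) = 0.105910/0.354910 = 0.2984

P(A|B) = 0.2984


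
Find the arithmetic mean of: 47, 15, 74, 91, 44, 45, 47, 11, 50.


Sum = 47 + 15 + 74 + 91 + 44 + 45 + 47 + 11 + 50 = 424
n = 9
Mean = 424/9 = 47.1111

Mean = 47.1111


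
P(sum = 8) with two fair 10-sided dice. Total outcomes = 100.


Total outcomes = 10×10 = 100
Favorable (sum = 8): 7
P = 7/100 = 0.0700

P = 0.0700


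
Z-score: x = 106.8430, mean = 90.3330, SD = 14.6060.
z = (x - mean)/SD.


z = (106.8430 - 90.3330)/14.6060
= 16.5100/14.6060
= 1.1304

z = 1.1304


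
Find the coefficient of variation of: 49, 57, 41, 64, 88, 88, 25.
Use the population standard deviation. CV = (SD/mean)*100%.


Mean = 58.8571
SD = 21.6823
CV = (21.6823/58.8571)*100 = 36.8389%

CV = 36.8389%


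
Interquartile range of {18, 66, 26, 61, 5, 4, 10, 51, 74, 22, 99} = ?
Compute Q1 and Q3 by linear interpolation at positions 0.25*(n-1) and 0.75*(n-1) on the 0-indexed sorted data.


Sorted: 4, 5, 10, 18, 22, 26, 51, 61, 66, 74, 99
Q1 (25th %ile) = 14.0000
Q3 (75th %ile) = 63.5000
IQR = 63.5000 - 14.0000 = 49.5000

IQR = 49.5000


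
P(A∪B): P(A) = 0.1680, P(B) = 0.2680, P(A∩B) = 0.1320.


P(A∪B) = 0.1680 + 0.2680 - 0.1320
= 0.4360 - 0.1320
= 0.3040

P(A∪B) = 0.3040


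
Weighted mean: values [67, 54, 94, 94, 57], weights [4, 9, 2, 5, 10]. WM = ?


Numerator = 67*4 + 54*9 + 94*2 + 94*5 + 57*10 = 1982
Denominator = 4 + 9 + 2 + 5 + 10 = 30
WM = 1982/30 = 66.0667

WM = 66.0667


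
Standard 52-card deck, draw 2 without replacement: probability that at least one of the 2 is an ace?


P(at least one) = 1 - P(none)
P(none) = (48/52) × (47/51) = 0.850679
P(at least one) = 1 - 0.850679 = 0.1493

P = 0.1493


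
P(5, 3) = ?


P(5,3) = 5!/2!
= 120/2
= 60

P(5,3) = 60


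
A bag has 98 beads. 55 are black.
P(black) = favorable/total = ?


P = 55/98 = 0.5612

P = 0.5612


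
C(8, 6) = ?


C(8,6) = 8!/(6! × 2!)
= 40320/(720 × 2)
= 28

C(8,6) = 28


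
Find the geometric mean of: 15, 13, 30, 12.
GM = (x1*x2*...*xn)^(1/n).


Product = 15 × 13 × 30 × 12 = 70200
GM = 70200^(1/4) = 16.2774

GM = 16.2774


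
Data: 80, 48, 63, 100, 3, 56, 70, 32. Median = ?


Sorted: 3, 32, 48, 56, 63, 70, 80, 100
n = 8 (even)
Middle values: 56 and 63
Median = (56+63)/2 = 59.5000

Median = 59.5000


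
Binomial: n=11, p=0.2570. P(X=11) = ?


C(11,11) = 1
p^11 = 3.230460e-07
(1-p)^0 = 1.000000
P = 1 * 3.230460e-07 * 1.000000 = 3.2305e-07

P(X=11) = 3.2305e-07


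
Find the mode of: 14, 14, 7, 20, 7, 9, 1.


Frequencies: 1:1, 7:2, 9:1, 14:2, 20:1
Max frequency = 2
Mode = 7, 14

Mode = 7, 14


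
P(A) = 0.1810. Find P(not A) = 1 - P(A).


P(not A) = 1 - 0.1810 = 0.8190

P(not A) = 0.8190


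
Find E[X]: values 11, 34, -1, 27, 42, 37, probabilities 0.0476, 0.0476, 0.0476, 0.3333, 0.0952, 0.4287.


E[X] = 11*0.0476 + 34*0.0476 - 1*0.0476 + 27*0.3333 + 42*0.0952 + 37*0.4287
= 0.5236 + 1.6184 - 0.0476 + 8.9991 + 3.9984 + 15.8619
= 30.9538

E[X] = 30.9538


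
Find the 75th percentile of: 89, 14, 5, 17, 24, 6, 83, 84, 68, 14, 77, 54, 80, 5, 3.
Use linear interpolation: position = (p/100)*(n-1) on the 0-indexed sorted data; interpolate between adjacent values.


Sorted: 3, 5, 5, 6, 14, 14, 17, 24, 54, 68, 77, 80, 83, 84, 89
n = 15
Index = 75/100 * 14 = 10.5000
Lower = data[10] = 77, Upper = data[11] = 80
P75 = 77 + 0.5000*(3) = 78.5000

P75 = 78.5000


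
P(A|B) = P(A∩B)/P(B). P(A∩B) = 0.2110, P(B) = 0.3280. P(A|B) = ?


P(A|B) = 0.2110/0.3280 = 0.6433

P(A|B) = 0.6433


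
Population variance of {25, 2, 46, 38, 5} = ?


Mean = 23.2000
Squared deviations: 3.2400, 449.4400, 519.8400, 219.0400, 331.2400
Sum = 1522.8000
Variance = 1522.8000/5 = 304.5600

Variance = 304.5600


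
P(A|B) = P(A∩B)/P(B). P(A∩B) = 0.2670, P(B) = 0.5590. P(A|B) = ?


P(A|B) = 0.2670/0.5590 = 0.4776

P(A|B) = 0.4776


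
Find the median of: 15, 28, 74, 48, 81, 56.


Sorted: 15, 28, 48, 56, 74, 81
n = 6 (even)
Middle values: 48 and 56
Median = (48+56)/2 = 52.0000

Median = 52.0000


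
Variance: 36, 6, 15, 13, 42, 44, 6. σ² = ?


Mean = 23.1429
Squared deviations: 165.3061, 293.8776, 66.3061, 102.8776, 355.5918, 435.0204, 293.8776
Sum = 1712.8571
Variance = 1712.8571/7 = 244.6939

Variance = 244.6939


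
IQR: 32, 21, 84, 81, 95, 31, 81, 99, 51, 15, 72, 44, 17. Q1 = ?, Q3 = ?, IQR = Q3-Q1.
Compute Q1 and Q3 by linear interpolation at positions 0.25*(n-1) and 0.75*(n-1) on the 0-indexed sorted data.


Sorted: 15, 17, 21, 31, 32, 44, 51, 72, 81, 81, 84, 95, 99
Q1 (25th %ile) = 31.0000
Q3 (75th %ile) = 81.0000
IQR = 81.0000 - 31.0000 = 50.0000

IQR = 50.0000


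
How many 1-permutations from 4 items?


P(4,1) = 4!/3!
= 24/6
= 4

P(4,1) = 4


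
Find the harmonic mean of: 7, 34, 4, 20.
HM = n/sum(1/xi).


Sum of reciprocals = 1/7 + 1/34 + 1/4 + 1/20 = 0.472269
HM = 4/0.472269 = 8.4698

HM = 8.4698


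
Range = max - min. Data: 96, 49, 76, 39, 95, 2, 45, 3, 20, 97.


Max = 97, Min = 2
Range = 97 - 2 = 95

Range = 95


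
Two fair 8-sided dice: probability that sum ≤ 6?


Total outcomes = 8×8 = 64
Favorable (sum ≤ 6): 15
P = 15/64 = 0.2344

P = 0.2344


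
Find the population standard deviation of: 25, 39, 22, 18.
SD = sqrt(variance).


Mean = 26.0000
Variance = 62.5000
SD = sqrt(62.5000) = 7.9057

SD = 7.9057


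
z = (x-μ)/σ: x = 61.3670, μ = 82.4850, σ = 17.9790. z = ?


z = (61.3670 - 82.4850)/17.9790
= -21.1180/17.9790
= -1.1746

z = -1.1746


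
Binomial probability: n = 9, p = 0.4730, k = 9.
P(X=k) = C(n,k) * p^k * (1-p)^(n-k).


C(9,9) = 1
p^9 = 0.001185
(1-p)^0 = 1.000000
P = 1 * 0.001185 * 1.000000 = 0.0012

P(X=9) = 0.0012


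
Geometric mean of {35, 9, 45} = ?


Product = 35 × 9 × 45 = 14175
GM = 14175^(1/3) = 24.2014

GM = 24.2014


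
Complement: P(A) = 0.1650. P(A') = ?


P(not A) = 1 - 0.1650 = 0.8350

P(not A) = 0.8350


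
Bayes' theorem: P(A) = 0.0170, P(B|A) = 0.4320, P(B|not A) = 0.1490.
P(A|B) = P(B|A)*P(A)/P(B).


P(B) = P(B|A)*P(A) + P(B|A')*P(A')
= 0.4320*0.0170 + 0.1490*0.9830
= 0.007344 + 0.146467 = 0.153811
P(A|B) = 0.007344/0.153811 = 0.0477

P(A|B) = 0.0477


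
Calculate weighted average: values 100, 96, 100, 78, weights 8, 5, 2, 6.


Numerator = 100*8 + 96*5 + 100*2 + 78*6 = 1948
Denominator = 8 + 5 + 2 + 6 = 21
WM = 1948/21 = 92.7619

WM = 92.7619


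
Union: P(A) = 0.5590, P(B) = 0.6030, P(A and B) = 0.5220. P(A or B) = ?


P(A∪B) = 0.5590 + 0.6030 - 0.5220
= 1.1620 - 0.5220
= 0.6400

P(A∪B) = 0.6400


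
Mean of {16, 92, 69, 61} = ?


Sum = 16 + 92 + 69 + 61 = 238
n = 4
Mean = 238/4 = 59.5000

Mean = 59.5000


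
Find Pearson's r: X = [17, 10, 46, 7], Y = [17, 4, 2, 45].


Mean X = 20.0000, Mean Y = 17.0000
SD X = 15.443445, SD Y = 17.161002
Cov = -156.000000
r = -156.000000/(15.443445*17.161002) = -0.5886

r = -0.5886


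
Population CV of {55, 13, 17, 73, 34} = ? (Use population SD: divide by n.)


Mean = 38.4000
SD = 22.7824
CV = (22.7824/38.4000)*100 = 59.3293%

CV = 59.3293%


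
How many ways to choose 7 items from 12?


C(12,7) = 12!/(7! × 5!)
= 479001600/(5040 × 120)
= 792

C(12,7) = 792


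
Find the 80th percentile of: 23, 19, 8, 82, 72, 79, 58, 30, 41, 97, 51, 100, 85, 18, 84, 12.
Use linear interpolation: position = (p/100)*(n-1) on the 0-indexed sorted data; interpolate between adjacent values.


Sorted: 8, 12, 18, 19, 23, 30, 41, 51, 58, 72, 79, 82, 84, 85, 97, 100
n = 16
Index = 80/100 * 15 = 12.0000
Lower = data[12] = 84, Upper = data[13] = 85
P80 = 84 + 0*(1) = 84.0000

P80 = 84.0000


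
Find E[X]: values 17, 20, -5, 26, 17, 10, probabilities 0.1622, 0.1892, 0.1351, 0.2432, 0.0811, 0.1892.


E[X] = 17*0.1622 + 20*0.1892 - 5*0.1351 + 26*0.2432 + 17*0.0811 + 10*0.1892
= 2.7574 + 3.7840 - 0.6755 + 6.3232 + 1.3787 + 1.8920
= 15.4598

E[X] = 15.4598


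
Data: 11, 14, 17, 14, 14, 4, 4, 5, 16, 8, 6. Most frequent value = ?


Frequencies: 4:2, 5:1, 6:1, 8:1, 11:1, 14:3, 16:1, 17:1
Max frequency = 3
Mode = 14

Mode = 14


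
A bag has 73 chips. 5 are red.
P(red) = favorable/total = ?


P = 5/73 = 0.0685

P = 0.0685


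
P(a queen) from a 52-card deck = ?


4 queens in 52 cards
P = 4/52 = 0.0769

P = 0.0769


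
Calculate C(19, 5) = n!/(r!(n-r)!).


C(19,5) = 19!/(5! × 14!)
= 121645100408832000/(120 × 87178291200)
= 11628

C(19,5) = 11628


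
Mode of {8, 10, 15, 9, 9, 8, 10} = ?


Frequencies: 8:2, 9:2, 10:2, 15:1
Max frequency = 2
Mode = 8, 9, 10

Mode = 8, 9, 10


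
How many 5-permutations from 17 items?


P(17,5) = 17!/12!
= 355687428096000/479001600
= 742560

P(17,5) = 742560


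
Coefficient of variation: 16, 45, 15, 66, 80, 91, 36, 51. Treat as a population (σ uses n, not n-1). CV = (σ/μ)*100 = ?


Mean = 50.0000
SD = 26.0768
CV = (26.0768/50.0000)*100 = 52.1536%

CV = 52.1536%


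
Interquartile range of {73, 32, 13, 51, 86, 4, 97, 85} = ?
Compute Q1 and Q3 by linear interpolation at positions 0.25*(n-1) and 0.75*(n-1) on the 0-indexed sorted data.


Sorted: 4, 13, 32, 51, 73, 85, 86, 97
Q1 (25th %ile) = 27.2500
Q3 (75th %ile) = 85.2500
IQR = 85.2500 - 27.2500 = 58.0000

IQR = 58.0000


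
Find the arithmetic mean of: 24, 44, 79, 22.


Sum = 24 + 44 + 79 + 22 = 169
n = 4
Mean = 169/4 = 42.2500

Mean = 42.2500


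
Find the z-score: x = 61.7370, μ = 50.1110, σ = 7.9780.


z = (61.7370 - 50.1110)/7.9780
= 11.6260/7.9780
= 1.4573

z = 1.4573


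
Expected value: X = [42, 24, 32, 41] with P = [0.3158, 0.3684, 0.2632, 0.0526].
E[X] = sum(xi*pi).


E[X] = 42*0.3158 + 24*0.3684 + 32*0.2632 + 41*0.0526
= 13.2636 + 8.8416 + 8.4224 + 2.1566
= 32.6842

E[X] = 32.6842


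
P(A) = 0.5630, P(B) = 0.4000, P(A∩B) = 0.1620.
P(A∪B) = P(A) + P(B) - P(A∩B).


P(A∪B) = 0.5630 + 0.4000 - 0.1620
= 0.9630 - 0.1620
= 0.8010

P(A∪B) = 0.8010


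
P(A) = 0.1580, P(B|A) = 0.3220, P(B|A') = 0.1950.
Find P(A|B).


P(B) = P(B|A)*P(A) + P(B|A')*P(A')
= 0.3220*0.1580 + 0.1950*0.8420
= 0.050876 + 0.164190 = 0.215066
P(A|B) = 0.050876/0.215066 = 0.2366

P(A|B) = 0.2366


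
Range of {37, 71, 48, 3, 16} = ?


Max = 71, Min = 3
Range = 71 - 3 = 68

Range = 68


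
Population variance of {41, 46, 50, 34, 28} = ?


Mean = 39.8000
Squared deviations: 1.4400, 38.4400, 104.0400, 33.6400, 139.2400
Sum = 316.8000
Variance = 316.8000/5 = 63.3600

Variance = 63.3600


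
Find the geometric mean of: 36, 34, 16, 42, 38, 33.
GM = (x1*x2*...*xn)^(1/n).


Product = 36 × 34 × 16 × 42 × 38 × 33 = 1031450112
GM = 1031450112^(1/6) = 31.7864

GM = 31.7864


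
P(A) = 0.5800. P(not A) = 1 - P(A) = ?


P(not A) = 1 - 0.5800 = 0.4200

P(not A) = 0.4200


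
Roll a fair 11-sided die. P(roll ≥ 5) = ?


Favorable outcomes (roll ≥ 5): 7
Total outcomes = 11
P = 7/11 = 0.6364

P = 0.6364


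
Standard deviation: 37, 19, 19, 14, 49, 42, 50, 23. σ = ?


Mean = 31.6250
Variance = 184.9844
SD = sqrt(184.9844) = 13.6009

SD = 13.6009


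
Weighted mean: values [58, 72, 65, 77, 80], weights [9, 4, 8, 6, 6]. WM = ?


Numerator = 58*9 + 72*4 + 65*8 + 77*6 + 80*6 = 2272
Denominator = 9 + 4 + 8 + 6 + 6 = 33
WM = 2272/33 = 68.8485

WM = 68.8485


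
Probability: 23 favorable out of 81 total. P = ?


P = 23/81 = 0.2840

P = 0.2840


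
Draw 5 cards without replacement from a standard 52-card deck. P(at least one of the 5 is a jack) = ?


P(at least one) = 1 - P(none)
P(none) = (48/52) × (47/51) × (46/50) × (45/49) × (44/48) = 0.658842
P(at least one) = 1 - 0.658842 = 0.3412

P = 0.3412


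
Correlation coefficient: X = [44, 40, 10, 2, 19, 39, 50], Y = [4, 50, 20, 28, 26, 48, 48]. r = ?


Mean X = 29.1429, Mean Y = 32.0000
SD X = 17.224804, SD Y = 16.106787
Cov = 95.714286
r = 95.714286/(17.224804*16.106787) = 0.3450

r = 0.3450


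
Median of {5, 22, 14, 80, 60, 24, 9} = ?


Sorted: 5, 9, 14, 22, 24, 60, 80
n = 7 (odd)
Middle value = 22

Median = 22


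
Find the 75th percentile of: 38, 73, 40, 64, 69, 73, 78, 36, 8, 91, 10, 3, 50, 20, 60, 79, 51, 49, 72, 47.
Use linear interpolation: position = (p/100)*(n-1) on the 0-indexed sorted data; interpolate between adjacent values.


Sorted: 3, 8, 10, 20, 36, 38, 40, 47, 49, 50, 51, 60, 64, 69, 72, 73, 73, 78, 79, 91
n = 20
Index = 75/100 * 19 = 14.2500
Lower = data[14] = 72, Upper = data[15] = 73
P75 = 72 + 0.2500*(1) = 72.2500

P75 = 72.2500


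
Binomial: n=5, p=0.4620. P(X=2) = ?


C(5,2) = 10
p^2 = 0.213444
(1-p)^3 = 0.155721
P = 10 * 0.213444 * 0.155721 = 0.3324

P(X=2) = 0.3324


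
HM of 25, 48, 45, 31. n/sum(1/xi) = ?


Sum of reciprocals = 1/25 + 1/48 + 1/45 + 1/31 = 0.115314
HM = 4/0.115314 = 34.6880

HM = 34.6880


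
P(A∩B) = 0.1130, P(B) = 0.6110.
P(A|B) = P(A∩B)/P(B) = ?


P(A|B) = 0.1130/0.6110 = 0.1849

P(A|B) = 0.1849


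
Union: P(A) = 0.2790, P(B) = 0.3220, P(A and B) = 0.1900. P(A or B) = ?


P(A∪B) = 0.2790 + 0.3220 - 0.1900
= 0.6010 - 0.1900
= 0.4110

P(A∪B) = 0.4110


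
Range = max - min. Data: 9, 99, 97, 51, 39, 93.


Max = 99, Min = 9
Range = 99 - 9 = 90

Range = 90


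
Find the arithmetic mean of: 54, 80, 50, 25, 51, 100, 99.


Sum = 54 + 80 + 50 + 25 + 51 + 100 + 99 = 459
n = 7
Mean = 459/7 = 65.5714

Mean = 65.5714


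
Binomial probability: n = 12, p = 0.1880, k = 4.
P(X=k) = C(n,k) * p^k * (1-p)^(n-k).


C(12,4) = 495
p^4 = 0.001249
(1-p)^8 = 0.188994
P = 495 * 0.001249 * 0.188994 = 0.1169

P(X=4) = 0.1169


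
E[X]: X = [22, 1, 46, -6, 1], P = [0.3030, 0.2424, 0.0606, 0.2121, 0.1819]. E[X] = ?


E[X] = 22*0.3030 + 1*0.2424 + 46*0.0606 - 6*0.2121 + 1*0.1819
= 6.6660 + 0.2424 + 2.7876 - 1.2726 + 0.1819
= 8.6053

E[X] = 8.6053


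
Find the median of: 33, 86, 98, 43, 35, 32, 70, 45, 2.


Sorted: 2, 32, 33, 35, 43, 45, 70, 86, 98
n = 9 (odd)
Middle value = 43

Median = 43


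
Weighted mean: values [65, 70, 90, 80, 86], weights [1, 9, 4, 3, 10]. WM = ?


Numerator = 65*1 + 70*9 + 90*4 + 80*3 + 86*10 = 2155
Denominator = 1 + 9 + 4 + 3 + 10 = 27
WM = 2155/27 = 79.8148

WM = 79.8148


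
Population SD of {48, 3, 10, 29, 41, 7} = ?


Mean = 23.0000
Variance = 301.6667
SD = sqrt(301.6667) = 17.3686

SD = 17.3686


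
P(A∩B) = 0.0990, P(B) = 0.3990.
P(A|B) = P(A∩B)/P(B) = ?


P(A|B) = 0.0990/0.3990 = 0.2481

P(A|B) = 0.2481


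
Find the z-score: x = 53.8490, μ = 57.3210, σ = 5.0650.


z = (53.8490 - 57.3210)/5.0650
= -3.4720/5.0650
= -0.6855

z = -0.6855


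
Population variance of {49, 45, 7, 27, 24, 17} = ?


Mean = 28.1667
Squared deviations: 434.0278, 283.3611, 448.0278, 1.3611, 17.3611, 124.6944
Sum = 1308.8333
Variance = 1308.8333/6 = 218.1389

Variance = 218.1389


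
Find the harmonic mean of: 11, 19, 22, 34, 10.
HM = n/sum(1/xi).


Sum of reciprocals = 1/11 + 1/19 + 1/22 + 1/34 + 1/10 = 0.318407
HM = 5/0.318407 = 15.7032

HM = 15.7032


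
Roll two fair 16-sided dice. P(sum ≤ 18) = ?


Total outcomes = 16×16 = 256
Favorable (sum ≤ 18): 151
P = 151/256 = 0.5898

P = 0.5898


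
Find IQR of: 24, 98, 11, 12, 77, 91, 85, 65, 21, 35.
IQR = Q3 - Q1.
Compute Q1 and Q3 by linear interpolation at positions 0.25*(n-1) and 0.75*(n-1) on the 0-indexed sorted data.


Sorted: 11, 12, 21, 24, 35, 65, 77, 85, 91, 98
Q1 (25th %ile) = 21.7500
Q3 (75th %ile) = 83.0000
IQR = 83.0000 - 21.7500 = 61.2500

IQR = 61.2500


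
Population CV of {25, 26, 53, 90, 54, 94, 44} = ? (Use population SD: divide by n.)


Mean = 55.1429
SD = 25.6706
CV = (25.6706/55.1429)*100 = 46.5529%

CV = 46.5529%


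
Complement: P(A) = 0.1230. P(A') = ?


P(not A) = 1 - 0.1230 = 0.8770

P(not A) = 0.8770


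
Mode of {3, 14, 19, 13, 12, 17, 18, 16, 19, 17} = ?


Frequencies: 3:1, 12:1, 13:1, 14:1, 16:1, 17:2, 18:1, 19:2
Max frequency = 2
Mode = 17, 19

Mode = 17, 19


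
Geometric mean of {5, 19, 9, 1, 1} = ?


Product = 5 × 19 × 9 × 1 × 1 = 855
GM = 855^(1/5) = 3.8583

GM = 3.8583


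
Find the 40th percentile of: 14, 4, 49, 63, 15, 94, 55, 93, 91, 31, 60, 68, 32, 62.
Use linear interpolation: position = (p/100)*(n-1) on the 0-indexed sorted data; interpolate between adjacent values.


Sorted: 4, 14, 15, 31, 32, 49, 55, 60, 62, 63, 68, 91, 93, 94
n = 14
Index = 40/100 * 13 = 5.2000
Lower = data[5] = 49, Upper = data[6] = 55
P40 = 49 + 0.2000*(6) = 50.2000

P40 = 50.2000


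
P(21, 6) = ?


P(21,6) = 21!/15!
= 51090942171709440000/1307674368000
= 39070080

P(21,6) = 39070080


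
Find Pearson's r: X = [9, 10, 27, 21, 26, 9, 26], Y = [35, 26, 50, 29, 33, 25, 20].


Mean X = 18.2857, Mean Y = 31.1429
SD X = 7.959079, SD Y = 8.998866
Cov = 21.530612
r = 21.530612/(7.959079*8.998866) = 0.3006

r = 0.3006


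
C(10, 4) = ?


C(10,4) = 10!/(4! × 6!)
= 3628800/(24 × 720)
= 210

C(10,4) = 210


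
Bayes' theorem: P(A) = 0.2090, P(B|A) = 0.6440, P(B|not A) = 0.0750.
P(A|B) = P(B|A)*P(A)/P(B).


P(B) = P(B|A)*P(A) + P(B|A')*P(A')
= 0.6440*0.2090 + 0.0750*0.7910
= 0.134596 + 0.059325 = 0.193921
P(A|B) = 0.134596/0.193921 = 0.6941

P(A|B) = 0.6941


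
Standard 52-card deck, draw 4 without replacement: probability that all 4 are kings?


P(all kings) = (4/52) × (3/51) × (2/50) × (1/49)
= 3.6938e-06

P = 3.6938e-06


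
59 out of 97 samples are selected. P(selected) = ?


P = 59/97 = 0.6082

P = 0.6082


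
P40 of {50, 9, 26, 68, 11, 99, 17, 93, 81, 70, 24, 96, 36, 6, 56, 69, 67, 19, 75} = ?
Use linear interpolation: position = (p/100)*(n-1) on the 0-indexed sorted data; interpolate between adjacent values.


Sorted: 6, 9, 11, 17, 19, 24, 26, 36, 50, 56, 67, 68, 69, 70, 75, 81, 93, 96, 99
n = 19
Index = 40/100 * 18 = 7.2000
Lower = data[7] = 36, Upper = data[8] = 50
P40 = 36 + 0.2000*(14) = 38.8000

P40 = 38.8000


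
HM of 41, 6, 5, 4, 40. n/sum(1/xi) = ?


Sum of reciprocals = 1/41 + 1/6 + 1/5 + 1/4 + 1/40 = 0.666057
HM = 5/0.666057 = 7.5069

HM = 7.5069


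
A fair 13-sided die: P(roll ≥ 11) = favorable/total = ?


Favorable outcomes (roll ≥ 11): 3
Total outcomes = 13
P = 3/13 = 0.2308

P = 0.2308


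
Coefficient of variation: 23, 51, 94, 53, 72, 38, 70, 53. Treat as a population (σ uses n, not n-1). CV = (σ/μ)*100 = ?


Mean = 56.7500
SD = 20.4557
CV = (20.4557/56.7500)*100 = 36.0454%

CV = 36.0454%


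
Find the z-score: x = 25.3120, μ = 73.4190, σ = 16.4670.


z = (25.3120 - 73.4190)/16.4670
= -48.1070/16.4670
= -2.9214

z = -2.9214


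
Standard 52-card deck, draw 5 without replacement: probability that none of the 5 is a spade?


P(no spades) = (39/52) × (38/51) × (37/50) × (36/49) × (35/48)
= 0.2215

P = 0.2215


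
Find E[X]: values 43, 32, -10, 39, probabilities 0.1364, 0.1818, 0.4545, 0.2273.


E[X] = 43*0.1364 + 32*0.1818 - 10*0.4545 + 39*0.2273
= 5.8652 + 5.8176 - 4.5450 + 8.8647
= 16.0025

E[X] = 16.0025


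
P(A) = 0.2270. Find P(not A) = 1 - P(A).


P(not A) = 1 - 0.2270 = 0.7730

P(not A) = 0.7730


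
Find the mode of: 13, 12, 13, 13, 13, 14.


Frequencies: 12:1, 13:4, 14:1
Max frequency = 4
Mode = 13

Mode = 13


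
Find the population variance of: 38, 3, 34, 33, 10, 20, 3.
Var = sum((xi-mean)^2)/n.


Mean = 20.1429
Squared deviations: 318.8776, 293.8776, 192.0204, 165.3061, 102.8776, 0.0204, 293.8776
Sum = 1366.8571
Variance = 1366.8571/7 = 195.2653

Variance = 195.2653


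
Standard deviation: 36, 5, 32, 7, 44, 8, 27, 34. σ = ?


Mean = 24.1250
Variance = 202.8594
SD = sqrt(202.8594) = 14.2429

SD = 14.2429


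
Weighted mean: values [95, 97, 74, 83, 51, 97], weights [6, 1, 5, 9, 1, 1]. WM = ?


Numerator = 95*6 + 97*1 + 74*5 + 83*9 + 51*1 + 97*1 = 1932
Denominator = 6 + 1 + 5 + 9 + 1 + 1 = 23
WM = 1932/23 = 84.0000

WM = 84.0000


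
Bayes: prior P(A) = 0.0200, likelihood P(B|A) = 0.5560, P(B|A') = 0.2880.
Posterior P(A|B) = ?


P(B) = P(B|A)*P(A) + P(B|A')*P(A')
= 0.5560*0.0200 + 0.2880*0.9800
= 0.011120 + 0.282240 = 0.293360
P(A|B) = 0.011120/0.293360 = 0.0379

P(A|B) = 0.0379


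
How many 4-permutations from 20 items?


P(20,4) = 20!/16!
= 2432902008176640000/20922789888000
= 116280

P(20,4) = 116280


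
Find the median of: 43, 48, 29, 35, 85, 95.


Sorted: 29, 35, 43, 48, 85, 95
n = 6 (even)
Middle values: 43 and 48
Median = (43+48)/2 = 45.5000

Median = 45.5000


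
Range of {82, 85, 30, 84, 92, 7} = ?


Max = 92, Min = 7
Range = 92 - 7 = 85

Range = 85


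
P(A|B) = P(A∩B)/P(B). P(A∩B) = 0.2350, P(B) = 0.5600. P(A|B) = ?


P(A|B) = 0.2350/0.5600 = 0.4196

P(A|B) = 0.4196


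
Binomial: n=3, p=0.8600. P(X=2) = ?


C(3,2) = 3
p^2 = 0.739600
(1-p)^1 = 0.140000
P = 3 * 0.739600 * 0.140000 = 0.3106

P(X=2) = 0.3106


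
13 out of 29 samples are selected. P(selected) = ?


P = 13/29 = 0.4483

P = 0.4483


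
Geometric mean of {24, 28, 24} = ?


Product = 24 × 28 × 24 = 16128
GM = 16128^(1/3) = 25.2654

GM = 25.2654


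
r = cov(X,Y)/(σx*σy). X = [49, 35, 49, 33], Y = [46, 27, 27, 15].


Mean X = 41.5000, Mean Y = 28.7500
SD X = 7.533260, SD Y = 11.098986
Cov = 61.125000
r = 61.125000/(7.533260*11.098986) = 0.7311

r = 0.7311


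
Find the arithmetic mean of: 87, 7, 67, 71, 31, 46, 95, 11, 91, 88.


Sum = 87 + 7 + 67 + 71 + 31 + 46 + 95 + 11 + 91 + 88 = 594
n = 10
Mean = 594/10 = 59.4000

Mean = 59.4000


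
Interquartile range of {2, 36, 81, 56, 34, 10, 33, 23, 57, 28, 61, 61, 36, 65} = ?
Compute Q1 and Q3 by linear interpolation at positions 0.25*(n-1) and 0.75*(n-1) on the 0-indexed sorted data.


Sorted: 2, 10, 23, 28, 33, 34, 36, 36, 56, 57, 61, 61, 65, 81
Q1 (25th %ile) = 29.2500
Q3 (75th %ile) = 60.0000
IQR = 60.0000 - 29.2500 = 30.7500

IQR = 30.7500


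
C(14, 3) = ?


C(14,3) = 14!/(3! × 11!)
= 87178291200/(6 × 39916800)
= 364

C(14,3) = 364


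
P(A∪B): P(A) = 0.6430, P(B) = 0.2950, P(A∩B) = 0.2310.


P(A∪B) = 0.6430 + 0.2950 - 0.2310
= 0.9380 - 0.2310
= 0.7070

P(A∪B) = 0.7070


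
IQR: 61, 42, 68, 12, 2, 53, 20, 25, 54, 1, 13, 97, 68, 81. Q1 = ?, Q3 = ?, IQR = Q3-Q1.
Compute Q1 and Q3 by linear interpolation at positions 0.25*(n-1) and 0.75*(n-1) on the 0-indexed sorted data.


Sorted: 1, 2, 12, 13, 20, 25, 42, 53, 54, 61, 68, 68, 81, 97
Q1 (25th %ile) = 14.7500
Q3 (75th %ile) = 66.2500
IQR = 66.2500 - 14.7500 = 51.5000

IQR = 51.5000


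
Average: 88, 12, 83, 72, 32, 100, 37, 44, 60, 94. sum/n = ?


Sum = 88 + 12 + 83 + 72 + 32 + 100 + 37 + 44 + 60 + 94 = 622
n = 10
Mean = 622/10 = 62.2000

Mean = 62.2000


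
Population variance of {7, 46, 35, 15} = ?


Mean = 25.7500
Squared deviations: 351.5625, 410.0625, 85.5625, 115.5625
Sum = 962.7500
Variance = 962.7500/4 = 240.6875

Variance = 240.6875


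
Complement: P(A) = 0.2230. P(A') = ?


P(not A) = 1 - 0.2230 = 0.7770

P(not A) = 0.7770


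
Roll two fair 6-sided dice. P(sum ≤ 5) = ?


Total outcomes = 6×6 = 36
Favorable (sum ≤ 5): 10
P = 10/36 = 0.2778

P = 0.2778
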